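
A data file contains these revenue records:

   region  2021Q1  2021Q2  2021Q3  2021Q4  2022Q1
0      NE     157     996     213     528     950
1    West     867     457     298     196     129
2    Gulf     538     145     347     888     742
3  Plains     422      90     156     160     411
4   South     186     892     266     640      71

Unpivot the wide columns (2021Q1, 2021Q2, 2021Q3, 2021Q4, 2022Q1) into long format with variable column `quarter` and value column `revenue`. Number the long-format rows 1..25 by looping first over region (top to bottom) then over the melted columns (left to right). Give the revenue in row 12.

25 rows total (5 × 5). Row 12: index ⌊(12-1)/5⌋ = 2 into region → Gulf; (12-1) mod 5 = 1 into the melted columns → 2021Q2.
So row 12 is (Gulf, 2021Q2, 145); revenue = 145.

145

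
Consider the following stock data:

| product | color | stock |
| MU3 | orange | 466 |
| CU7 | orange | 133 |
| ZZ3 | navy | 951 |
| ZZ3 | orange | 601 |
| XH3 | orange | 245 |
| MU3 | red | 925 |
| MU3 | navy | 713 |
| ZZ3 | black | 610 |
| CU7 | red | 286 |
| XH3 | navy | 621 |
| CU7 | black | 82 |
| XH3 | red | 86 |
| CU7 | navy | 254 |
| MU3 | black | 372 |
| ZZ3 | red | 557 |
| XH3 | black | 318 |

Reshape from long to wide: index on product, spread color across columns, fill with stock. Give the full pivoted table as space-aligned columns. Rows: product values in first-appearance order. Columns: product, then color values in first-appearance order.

product  orange  navy  red  black
MU3      466     713   925  372  
CU7      133     254   286  82   
ZZ3      601     951   557  610  
XH3      245     621   86   318  

Columns: product plus the 4 distinct color values (orange, navy, red, black).
For example, row MU3 column orange takes stock=466 from the long row (MU3, orange).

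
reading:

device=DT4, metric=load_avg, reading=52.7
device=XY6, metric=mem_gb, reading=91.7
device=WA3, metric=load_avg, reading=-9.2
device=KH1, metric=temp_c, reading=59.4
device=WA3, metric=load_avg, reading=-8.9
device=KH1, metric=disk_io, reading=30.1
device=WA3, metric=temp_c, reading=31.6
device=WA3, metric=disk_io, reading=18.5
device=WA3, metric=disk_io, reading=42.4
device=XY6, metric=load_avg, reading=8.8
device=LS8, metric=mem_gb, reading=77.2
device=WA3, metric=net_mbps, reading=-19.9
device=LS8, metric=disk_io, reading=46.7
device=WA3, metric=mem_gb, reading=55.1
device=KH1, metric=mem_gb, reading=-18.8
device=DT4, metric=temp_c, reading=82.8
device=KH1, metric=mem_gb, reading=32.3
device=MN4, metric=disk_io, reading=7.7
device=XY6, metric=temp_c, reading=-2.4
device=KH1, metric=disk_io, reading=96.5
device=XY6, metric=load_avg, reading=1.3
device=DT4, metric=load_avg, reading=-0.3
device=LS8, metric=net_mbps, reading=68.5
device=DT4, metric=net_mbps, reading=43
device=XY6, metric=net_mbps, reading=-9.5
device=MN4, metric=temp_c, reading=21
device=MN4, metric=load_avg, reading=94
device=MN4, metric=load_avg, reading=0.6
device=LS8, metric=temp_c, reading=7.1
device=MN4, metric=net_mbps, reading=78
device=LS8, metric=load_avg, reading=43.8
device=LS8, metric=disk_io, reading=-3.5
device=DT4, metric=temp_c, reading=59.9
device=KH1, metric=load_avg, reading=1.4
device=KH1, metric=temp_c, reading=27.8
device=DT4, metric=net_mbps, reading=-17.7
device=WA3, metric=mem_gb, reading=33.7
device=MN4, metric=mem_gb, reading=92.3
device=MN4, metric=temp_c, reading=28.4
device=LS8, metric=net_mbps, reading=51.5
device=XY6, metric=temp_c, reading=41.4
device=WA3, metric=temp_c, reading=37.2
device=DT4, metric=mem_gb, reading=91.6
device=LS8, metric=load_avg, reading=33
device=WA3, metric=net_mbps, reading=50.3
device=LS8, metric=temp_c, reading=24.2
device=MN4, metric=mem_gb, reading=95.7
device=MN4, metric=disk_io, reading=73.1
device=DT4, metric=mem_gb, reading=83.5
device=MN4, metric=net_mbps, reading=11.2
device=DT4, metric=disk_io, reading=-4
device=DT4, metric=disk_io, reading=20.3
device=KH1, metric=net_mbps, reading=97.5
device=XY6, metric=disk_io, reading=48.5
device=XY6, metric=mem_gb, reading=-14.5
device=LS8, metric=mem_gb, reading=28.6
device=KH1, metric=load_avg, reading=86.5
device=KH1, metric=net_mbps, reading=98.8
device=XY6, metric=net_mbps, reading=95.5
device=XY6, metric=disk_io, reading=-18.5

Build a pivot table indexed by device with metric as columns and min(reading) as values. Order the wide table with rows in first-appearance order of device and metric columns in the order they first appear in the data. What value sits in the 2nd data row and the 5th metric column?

With rows in first-appearance order of device, row 2 is device=XY6. metric columns in first-appearance order: load_avg, mem_gb, temp_c, disk_io, net_mbps; column 5 is net_mbps.
Long rows with device=XY6, metric=net_mbps: min(-9.5, 95.5) = -9.5.

-9.5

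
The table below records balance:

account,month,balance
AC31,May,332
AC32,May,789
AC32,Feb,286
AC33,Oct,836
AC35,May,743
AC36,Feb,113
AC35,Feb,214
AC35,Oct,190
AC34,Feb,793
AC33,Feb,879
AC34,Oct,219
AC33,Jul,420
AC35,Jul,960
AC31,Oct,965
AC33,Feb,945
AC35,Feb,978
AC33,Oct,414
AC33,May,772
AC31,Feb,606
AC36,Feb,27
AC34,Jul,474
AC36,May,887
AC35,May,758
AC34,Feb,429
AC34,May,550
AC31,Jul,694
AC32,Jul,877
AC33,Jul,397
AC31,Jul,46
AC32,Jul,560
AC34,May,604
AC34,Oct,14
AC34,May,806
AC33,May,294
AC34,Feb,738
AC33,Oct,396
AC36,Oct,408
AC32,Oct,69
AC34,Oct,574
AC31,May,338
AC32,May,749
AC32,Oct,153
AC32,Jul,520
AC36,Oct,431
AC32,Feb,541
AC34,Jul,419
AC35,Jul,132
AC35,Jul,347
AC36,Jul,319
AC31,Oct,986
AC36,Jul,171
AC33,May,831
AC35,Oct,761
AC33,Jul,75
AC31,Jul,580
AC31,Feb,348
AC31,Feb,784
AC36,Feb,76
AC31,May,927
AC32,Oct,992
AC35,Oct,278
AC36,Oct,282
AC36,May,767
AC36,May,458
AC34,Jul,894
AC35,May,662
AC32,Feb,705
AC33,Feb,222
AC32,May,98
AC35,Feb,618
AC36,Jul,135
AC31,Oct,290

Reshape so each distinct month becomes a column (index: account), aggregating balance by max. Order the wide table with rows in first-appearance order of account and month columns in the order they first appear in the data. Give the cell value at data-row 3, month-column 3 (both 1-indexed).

836

With rows in first-appearance order of account, row 3 is account=AC33. month columns in first-appearance order: May, Feb, Oct, Jul; column 3 is Oct.
Long rows with account=AC33, month=Oct: max(836, 414, 396) = 836.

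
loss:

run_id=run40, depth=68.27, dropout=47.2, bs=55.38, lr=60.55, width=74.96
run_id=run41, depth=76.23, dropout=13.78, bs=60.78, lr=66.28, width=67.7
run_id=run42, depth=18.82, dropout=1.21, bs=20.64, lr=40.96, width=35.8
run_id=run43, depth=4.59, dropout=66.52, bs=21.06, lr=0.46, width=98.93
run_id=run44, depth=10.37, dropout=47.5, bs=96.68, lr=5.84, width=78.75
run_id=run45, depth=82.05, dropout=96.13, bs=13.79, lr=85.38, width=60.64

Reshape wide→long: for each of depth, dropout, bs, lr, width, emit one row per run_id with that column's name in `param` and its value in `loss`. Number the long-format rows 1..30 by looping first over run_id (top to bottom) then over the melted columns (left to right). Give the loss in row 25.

78.75

30 rows total (6 × 5). Row 25: index ⌊(25-1)/5⌋ = 4 into run_id → run44; (25-1) mod 5 = 4 into the melted columns → width.
So row 25 is (run44, width, 78.75); loss = 78.75.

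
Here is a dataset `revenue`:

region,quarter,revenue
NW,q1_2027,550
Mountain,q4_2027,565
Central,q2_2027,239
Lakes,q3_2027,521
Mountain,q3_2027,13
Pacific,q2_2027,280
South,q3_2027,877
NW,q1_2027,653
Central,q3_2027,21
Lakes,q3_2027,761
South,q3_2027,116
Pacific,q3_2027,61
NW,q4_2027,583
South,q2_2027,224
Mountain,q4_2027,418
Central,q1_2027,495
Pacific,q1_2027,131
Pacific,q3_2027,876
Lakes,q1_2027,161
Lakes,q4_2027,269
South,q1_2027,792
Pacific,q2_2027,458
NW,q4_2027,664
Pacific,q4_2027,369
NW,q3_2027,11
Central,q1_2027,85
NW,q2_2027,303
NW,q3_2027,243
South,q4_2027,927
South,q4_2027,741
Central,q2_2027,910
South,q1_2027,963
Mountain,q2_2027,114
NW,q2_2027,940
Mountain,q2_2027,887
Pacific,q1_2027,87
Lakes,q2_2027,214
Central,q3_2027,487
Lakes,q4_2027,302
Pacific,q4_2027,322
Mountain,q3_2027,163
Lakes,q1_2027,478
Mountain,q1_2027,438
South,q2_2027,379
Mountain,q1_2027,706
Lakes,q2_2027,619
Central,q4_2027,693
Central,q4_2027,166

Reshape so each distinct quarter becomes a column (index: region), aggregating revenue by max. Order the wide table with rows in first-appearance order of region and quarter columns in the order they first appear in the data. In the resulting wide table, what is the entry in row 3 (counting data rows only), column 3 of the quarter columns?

910

With rows in first-appearance order of region, row 3 is region=Central. quarter columns in first-appearance order: q1_2027, q4_2027, q2_2027, q3_2027; column 3 is q2_2027.
Long rows with region=Central, quarter=q2_2027: max(239, 910) = 910.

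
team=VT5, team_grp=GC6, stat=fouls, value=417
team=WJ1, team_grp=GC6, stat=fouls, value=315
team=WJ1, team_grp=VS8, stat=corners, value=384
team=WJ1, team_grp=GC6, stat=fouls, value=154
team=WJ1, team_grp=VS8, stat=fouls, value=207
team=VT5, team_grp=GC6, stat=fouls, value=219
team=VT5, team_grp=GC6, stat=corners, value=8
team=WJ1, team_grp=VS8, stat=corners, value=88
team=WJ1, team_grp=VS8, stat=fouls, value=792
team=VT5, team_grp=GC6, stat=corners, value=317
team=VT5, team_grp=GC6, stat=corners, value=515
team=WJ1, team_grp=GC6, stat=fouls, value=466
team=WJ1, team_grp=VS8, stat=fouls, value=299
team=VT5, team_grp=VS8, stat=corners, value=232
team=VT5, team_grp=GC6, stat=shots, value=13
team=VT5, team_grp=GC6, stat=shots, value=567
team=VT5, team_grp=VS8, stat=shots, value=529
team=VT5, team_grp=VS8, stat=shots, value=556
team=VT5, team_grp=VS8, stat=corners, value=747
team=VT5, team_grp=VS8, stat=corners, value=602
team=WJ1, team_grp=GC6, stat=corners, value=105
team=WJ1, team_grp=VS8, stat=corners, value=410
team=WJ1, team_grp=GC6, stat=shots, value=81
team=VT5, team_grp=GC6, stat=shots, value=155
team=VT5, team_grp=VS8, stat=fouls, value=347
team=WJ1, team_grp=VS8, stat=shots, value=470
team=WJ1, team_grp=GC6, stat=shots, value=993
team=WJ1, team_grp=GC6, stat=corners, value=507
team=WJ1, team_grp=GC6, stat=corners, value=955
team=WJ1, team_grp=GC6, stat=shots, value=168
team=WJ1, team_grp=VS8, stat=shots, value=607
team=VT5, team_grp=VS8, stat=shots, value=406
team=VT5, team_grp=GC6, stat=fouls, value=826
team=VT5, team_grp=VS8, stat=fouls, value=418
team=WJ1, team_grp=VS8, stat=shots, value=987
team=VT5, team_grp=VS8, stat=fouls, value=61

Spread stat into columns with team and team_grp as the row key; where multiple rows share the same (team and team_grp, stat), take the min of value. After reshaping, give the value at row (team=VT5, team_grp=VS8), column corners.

232

Rows with team=VT5, team_grp=VS8 and stat=corners: value values are 232, 747, 602.
min(232, 747, 602) = 232.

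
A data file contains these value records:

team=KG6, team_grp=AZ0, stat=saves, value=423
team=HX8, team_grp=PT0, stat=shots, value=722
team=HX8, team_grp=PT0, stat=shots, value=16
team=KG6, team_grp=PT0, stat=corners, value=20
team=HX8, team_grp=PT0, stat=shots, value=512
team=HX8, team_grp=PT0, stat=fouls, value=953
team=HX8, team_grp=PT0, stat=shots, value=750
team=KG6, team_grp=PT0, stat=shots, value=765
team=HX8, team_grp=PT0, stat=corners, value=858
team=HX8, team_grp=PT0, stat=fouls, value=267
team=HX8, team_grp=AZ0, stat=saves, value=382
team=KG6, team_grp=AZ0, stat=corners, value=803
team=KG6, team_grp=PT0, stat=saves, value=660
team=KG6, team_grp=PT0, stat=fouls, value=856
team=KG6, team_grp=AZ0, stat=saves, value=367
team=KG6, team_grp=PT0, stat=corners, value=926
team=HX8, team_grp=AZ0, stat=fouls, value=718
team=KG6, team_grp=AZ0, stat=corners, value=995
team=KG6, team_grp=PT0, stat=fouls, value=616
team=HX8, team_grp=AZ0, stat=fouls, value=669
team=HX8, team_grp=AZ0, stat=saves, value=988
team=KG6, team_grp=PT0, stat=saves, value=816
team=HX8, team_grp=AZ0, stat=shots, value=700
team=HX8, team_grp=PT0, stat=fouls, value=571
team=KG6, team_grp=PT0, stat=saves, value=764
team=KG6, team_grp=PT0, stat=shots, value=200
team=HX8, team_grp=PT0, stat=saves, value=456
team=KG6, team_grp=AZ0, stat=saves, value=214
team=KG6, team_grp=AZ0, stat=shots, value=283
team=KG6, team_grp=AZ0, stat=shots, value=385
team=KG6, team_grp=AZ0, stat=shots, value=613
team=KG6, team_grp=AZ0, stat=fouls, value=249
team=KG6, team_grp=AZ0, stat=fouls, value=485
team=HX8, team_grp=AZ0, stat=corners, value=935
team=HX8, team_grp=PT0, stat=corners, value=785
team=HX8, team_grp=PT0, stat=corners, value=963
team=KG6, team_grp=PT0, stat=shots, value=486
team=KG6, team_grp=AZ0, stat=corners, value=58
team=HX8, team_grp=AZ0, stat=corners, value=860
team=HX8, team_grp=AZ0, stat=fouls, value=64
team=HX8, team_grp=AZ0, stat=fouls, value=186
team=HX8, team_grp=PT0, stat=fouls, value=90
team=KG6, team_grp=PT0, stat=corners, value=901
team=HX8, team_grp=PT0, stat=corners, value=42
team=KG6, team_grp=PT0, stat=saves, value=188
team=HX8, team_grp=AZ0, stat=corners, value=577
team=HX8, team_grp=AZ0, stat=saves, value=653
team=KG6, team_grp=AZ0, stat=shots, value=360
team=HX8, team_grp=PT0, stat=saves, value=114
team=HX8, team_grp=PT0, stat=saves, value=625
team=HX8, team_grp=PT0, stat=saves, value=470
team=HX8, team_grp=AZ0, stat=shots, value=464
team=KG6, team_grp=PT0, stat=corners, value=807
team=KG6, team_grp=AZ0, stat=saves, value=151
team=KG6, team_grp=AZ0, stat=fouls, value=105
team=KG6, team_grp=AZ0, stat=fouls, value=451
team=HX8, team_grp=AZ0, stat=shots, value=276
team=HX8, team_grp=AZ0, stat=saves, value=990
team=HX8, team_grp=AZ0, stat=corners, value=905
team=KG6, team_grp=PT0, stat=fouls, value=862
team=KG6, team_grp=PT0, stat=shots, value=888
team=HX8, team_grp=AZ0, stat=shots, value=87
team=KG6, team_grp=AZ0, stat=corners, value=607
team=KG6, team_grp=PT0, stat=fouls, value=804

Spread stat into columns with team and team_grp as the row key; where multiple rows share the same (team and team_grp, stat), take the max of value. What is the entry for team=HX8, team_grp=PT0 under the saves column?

Rows with team=HX8, team_grp=PT0 and stat=saves: value values are 456, 114, 625, 470.
max(456, 114, 625, 470) = 625.

625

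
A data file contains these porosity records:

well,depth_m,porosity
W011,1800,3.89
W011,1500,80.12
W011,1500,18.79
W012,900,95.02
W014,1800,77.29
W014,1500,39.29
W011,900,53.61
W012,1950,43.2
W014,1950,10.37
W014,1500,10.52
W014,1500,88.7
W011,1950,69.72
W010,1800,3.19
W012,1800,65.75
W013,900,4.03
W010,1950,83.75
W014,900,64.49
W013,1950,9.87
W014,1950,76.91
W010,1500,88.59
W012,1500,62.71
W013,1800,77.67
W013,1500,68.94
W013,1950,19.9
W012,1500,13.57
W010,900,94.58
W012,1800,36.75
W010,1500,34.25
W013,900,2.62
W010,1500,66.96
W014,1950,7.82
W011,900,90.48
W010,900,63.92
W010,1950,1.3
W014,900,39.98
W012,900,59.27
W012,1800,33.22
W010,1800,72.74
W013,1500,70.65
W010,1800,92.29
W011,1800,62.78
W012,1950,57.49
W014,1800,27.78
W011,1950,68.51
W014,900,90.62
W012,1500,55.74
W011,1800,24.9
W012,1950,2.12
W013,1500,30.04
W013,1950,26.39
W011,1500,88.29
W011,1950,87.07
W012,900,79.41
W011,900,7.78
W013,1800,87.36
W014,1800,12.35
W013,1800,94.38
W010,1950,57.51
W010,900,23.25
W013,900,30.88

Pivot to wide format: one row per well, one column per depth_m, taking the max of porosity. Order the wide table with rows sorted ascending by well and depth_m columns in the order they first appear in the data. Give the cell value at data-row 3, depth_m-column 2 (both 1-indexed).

With rows sorted ascending by well, row 3 is well=W012. depth_m columns in first-appearance order: 1800, 1500, 900, 1950; column 2 is 1500.
Long rows with well=W012, depth_m=1500: max(62.71, 13.57, 55.74) = 62.71.

62.71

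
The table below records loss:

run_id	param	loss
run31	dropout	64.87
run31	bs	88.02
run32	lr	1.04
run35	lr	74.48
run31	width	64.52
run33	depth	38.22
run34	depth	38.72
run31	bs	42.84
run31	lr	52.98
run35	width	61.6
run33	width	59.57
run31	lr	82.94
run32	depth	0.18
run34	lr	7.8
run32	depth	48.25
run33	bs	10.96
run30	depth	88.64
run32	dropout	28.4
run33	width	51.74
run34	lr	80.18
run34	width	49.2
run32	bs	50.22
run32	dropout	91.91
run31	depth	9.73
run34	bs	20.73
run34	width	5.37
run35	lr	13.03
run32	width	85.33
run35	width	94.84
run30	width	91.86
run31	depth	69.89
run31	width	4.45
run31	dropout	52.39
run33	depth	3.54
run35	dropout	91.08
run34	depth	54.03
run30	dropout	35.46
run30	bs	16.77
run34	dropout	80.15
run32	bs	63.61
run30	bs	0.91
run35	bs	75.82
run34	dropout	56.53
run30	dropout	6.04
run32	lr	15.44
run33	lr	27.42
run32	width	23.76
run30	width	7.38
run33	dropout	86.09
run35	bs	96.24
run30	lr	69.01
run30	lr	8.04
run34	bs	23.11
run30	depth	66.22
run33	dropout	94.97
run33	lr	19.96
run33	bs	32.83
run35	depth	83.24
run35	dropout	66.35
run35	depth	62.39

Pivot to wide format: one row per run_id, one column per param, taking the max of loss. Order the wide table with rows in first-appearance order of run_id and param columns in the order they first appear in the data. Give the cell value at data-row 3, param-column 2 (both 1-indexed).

With rows in first-appearance order of run_id, row 3 is run_id=run35. param columns in first-appearance order: dropout, bs, lr, width, depth; column 2 is bs.
Long rows with run_id=run35, param=bs: max(75.82, 96.24) = 96.24.

96.24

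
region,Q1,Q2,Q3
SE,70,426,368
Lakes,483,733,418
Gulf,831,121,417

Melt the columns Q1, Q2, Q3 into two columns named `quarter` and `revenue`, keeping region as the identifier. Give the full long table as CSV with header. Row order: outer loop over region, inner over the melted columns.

Each (region, column) pair becomes one row: 3 × 3 = 9 rows.
For example, (SE, Q1) → revenue=70.

region,quarter,revenue
SE,Q1,70
SE,Q2,426
SE,Q3,368
Lakes,Q1,483
Lakes,Q2,733
Lakes,Q3,418
Gulf,Q1,831
Gulf,Q2,121
Gulf,Q3,417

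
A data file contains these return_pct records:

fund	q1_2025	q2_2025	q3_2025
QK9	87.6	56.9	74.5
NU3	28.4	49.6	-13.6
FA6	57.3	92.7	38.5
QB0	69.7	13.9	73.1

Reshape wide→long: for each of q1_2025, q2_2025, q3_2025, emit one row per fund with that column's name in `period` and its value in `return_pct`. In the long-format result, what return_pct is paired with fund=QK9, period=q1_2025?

87.6

Unpivoting turns each (fund, wide-column) pair into one long row.
The wide cell at row QK9, column q1_2025 holds 87.6, so the long row (QK9, q1_2025) has return_pct=87.6.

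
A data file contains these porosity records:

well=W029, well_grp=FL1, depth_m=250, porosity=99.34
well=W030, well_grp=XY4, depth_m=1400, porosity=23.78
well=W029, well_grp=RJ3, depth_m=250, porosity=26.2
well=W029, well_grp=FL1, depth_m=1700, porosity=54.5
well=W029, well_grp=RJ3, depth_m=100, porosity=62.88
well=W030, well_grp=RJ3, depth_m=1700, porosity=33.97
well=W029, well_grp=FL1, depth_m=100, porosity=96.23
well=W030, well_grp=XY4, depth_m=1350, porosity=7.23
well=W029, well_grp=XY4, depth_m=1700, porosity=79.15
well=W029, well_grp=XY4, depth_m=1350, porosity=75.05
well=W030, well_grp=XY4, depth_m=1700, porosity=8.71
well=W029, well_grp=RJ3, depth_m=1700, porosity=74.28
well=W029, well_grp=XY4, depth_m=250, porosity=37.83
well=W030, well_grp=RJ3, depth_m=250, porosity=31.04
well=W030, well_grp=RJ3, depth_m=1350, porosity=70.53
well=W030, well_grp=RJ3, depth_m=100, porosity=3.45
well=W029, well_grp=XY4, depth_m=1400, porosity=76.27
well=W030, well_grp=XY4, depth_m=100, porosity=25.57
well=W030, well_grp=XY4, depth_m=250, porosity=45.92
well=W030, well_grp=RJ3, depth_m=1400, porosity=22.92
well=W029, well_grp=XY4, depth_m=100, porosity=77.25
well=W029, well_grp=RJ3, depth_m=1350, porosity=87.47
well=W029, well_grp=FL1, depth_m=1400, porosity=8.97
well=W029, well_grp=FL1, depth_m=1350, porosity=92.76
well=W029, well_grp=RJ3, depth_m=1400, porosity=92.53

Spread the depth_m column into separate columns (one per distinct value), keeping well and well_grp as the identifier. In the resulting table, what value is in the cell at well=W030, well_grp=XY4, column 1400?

Wide layout: rows indexed by well and well_grp, columns are the 5 distinct depth_m values (250, 1400, 1700, 100, 1350).
Cell (well=W030, well_grp=XY4, depth_m=1400) draws from the long row where well=W030, well_grp=XY4 and depth_m=1400, which has porosity=23.78.

23.78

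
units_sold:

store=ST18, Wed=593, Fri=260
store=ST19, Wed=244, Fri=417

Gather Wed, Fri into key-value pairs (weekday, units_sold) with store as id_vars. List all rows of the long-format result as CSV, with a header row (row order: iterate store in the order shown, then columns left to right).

Each (store, column) pair becomes one row: 2 × 2 = 4 rows.
For example, (ST18, Wed) → units_sold=593.

store,weekday,units_sold
ST18,Wed,593
ST18,Fri,260
ST19,Wed,244
ST19,Fri,417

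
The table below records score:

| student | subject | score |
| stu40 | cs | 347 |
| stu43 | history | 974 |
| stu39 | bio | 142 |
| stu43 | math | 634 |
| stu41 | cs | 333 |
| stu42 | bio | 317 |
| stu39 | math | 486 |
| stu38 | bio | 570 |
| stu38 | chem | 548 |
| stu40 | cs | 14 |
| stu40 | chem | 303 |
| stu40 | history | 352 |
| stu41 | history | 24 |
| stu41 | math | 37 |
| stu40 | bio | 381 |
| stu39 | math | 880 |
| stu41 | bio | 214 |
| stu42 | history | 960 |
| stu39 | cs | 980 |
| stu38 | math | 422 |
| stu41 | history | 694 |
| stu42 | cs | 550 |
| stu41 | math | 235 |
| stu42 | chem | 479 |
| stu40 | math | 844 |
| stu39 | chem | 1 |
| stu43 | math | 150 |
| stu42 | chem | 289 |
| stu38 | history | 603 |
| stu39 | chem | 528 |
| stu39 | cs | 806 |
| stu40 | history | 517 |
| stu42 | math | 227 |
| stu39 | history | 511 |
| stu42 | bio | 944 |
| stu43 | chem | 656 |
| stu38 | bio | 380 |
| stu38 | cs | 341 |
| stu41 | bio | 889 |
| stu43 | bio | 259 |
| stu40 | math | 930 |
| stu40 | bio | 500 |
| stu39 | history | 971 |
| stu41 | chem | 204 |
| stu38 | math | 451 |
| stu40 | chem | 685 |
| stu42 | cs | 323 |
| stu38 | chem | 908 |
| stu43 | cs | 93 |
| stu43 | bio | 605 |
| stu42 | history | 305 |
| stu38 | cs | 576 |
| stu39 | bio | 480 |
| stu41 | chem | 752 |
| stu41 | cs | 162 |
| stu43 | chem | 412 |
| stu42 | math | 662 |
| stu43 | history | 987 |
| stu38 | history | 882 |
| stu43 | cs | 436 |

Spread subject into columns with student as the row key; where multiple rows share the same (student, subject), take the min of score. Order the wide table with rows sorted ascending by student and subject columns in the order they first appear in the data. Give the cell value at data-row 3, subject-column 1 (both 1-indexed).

With rows sorted ascending by student, row 3 is student=stu40. subject columns in first-appearance order: cs, history, bio, math, chem; column 1 is cs.
Long rows with student=stu40, subject=cs: min(347, 14) = 14.

14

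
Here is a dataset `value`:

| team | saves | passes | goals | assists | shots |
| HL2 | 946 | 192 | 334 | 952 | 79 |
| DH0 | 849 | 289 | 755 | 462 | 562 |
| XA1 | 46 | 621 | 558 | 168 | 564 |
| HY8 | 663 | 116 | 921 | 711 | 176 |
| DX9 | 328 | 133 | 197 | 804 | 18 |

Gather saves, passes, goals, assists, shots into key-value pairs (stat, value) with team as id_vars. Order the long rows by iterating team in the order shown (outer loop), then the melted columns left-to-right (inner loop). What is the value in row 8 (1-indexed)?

25 rows total (5 × 5). Row 8: index ⌊(8-1)/5⌋ = 1 into team → DH0; (8-1) mod 5 = 2 into the melted columns → goals.
So row 8 is (DH0, goals, 755); value = 755.

755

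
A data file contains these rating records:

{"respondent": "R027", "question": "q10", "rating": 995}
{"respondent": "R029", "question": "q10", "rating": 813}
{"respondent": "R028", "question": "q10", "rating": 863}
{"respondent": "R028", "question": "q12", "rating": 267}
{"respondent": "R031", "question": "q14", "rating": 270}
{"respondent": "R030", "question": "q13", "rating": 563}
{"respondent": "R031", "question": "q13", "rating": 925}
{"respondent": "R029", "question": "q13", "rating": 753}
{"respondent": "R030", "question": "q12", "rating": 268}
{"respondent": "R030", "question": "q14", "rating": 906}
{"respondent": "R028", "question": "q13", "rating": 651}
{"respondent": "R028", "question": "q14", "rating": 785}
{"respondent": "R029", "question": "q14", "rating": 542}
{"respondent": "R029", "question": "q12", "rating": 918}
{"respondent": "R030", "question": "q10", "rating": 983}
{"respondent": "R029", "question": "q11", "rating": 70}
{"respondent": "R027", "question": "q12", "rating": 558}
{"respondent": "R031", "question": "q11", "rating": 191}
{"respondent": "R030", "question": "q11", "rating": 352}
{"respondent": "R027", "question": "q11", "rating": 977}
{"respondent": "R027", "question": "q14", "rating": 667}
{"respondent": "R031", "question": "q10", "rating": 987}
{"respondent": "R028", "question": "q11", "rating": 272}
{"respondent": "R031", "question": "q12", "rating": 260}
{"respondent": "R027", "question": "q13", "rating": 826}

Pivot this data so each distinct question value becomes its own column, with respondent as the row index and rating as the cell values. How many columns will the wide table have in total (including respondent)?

6

1 column for respondent plus 5 distinct question values → 6 columns.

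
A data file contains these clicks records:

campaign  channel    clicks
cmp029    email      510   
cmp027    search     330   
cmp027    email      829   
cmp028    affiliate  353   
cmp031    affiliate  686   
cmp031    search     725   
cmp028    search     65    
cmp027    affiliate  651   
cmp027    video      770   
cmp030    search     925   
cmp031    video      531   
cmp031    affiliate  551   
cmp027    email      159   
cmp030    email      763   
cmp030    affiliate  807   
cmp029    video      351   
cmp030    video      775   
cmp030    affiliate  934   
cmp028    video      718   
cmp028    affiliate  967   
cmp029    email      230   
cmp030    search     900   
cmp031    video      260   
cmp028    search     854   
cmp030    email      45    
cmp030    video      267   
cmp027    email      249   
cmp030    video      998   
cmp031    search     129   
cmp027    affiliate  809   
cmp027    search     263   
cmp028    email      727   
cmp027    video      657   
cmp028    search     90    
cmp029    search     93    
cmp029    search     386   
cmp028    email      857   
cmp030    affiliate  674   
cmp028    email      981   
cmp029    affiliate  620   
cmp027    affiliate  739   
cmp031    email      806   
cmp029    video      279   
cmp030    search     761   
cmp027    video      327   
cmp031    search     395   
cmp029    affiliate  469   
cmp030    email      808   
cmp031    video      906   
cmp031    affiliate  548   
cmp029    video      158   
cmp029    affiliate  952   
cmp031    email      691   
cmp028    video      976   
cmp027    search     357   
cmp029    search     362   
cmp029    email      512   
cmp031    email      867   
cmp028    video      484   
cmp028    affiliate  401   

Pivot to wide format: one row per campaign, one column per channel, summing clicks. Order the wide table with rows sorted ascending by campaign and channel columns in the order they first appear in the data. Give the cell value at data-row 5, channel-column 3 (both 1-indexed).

1785

With rows sorted ascending by campaign, row 5 is campaign=cmp031. channel columns in first-appearance order: email, search, affiliate, video; column 3 is affiliate.
Long rows with campaign=cmp031, channel=affiliate: 686 + 551 + 548 = 1785.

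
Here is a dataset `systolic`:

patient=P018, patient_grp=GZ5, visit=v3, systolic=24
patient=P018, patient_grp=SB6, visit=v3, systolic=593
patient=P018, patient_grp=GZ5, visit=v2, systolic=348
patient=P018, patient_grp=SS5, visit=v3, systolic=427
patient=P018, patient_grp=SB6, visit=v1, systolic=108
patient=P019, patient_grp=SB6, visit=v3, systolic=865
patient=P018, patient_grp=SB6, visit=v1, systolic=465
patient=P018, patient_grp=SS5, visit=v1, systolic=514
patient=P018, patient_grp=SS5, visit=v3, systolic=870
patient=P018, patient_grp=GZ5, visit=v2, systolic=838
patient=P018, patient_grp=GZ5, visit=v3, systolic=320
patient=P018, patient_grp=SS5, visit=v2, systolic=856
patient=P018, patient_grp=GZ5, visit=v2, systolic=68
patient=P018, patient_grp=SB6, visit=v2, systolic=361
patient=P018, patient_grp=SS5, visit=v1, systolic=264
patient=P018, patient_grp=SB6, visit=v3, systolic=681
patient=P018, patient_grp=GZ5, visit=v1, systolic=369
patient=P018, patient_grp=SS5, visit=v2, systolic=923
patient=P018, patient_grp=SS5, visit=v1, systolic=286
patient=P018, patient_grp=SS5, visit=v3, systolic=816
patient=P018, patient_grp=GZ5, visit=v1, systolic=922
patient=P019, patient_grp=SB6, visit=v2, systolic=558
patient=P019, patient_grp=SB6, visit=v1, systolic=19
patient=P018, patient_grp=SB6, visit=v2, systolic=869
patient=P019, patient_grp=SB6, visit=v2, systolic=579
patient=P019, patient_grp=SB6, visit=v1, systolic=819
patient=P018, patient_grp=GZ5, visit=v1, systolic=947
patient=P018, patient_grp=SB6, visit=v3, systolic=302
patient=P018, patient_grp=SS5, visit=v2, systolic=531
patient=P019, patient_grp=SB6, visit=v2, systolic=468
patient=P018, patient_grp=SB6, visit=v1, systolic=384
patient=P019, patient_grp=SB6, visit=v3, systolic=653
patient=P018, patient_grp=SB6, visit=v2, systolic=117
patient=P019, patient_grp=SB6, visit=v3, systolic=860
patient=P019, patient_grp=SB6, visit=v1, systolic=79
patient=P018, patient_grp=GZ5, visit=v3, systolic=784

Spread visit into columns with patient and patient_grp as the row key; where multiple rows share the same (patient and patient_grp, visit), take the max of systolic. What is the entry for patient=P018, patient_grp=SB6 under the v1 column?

Rows with patient=P018, patient_grp=SB6 and visit=v1: systolic values are 108, 465, 384.
max(108, 465, 384) = 465.

465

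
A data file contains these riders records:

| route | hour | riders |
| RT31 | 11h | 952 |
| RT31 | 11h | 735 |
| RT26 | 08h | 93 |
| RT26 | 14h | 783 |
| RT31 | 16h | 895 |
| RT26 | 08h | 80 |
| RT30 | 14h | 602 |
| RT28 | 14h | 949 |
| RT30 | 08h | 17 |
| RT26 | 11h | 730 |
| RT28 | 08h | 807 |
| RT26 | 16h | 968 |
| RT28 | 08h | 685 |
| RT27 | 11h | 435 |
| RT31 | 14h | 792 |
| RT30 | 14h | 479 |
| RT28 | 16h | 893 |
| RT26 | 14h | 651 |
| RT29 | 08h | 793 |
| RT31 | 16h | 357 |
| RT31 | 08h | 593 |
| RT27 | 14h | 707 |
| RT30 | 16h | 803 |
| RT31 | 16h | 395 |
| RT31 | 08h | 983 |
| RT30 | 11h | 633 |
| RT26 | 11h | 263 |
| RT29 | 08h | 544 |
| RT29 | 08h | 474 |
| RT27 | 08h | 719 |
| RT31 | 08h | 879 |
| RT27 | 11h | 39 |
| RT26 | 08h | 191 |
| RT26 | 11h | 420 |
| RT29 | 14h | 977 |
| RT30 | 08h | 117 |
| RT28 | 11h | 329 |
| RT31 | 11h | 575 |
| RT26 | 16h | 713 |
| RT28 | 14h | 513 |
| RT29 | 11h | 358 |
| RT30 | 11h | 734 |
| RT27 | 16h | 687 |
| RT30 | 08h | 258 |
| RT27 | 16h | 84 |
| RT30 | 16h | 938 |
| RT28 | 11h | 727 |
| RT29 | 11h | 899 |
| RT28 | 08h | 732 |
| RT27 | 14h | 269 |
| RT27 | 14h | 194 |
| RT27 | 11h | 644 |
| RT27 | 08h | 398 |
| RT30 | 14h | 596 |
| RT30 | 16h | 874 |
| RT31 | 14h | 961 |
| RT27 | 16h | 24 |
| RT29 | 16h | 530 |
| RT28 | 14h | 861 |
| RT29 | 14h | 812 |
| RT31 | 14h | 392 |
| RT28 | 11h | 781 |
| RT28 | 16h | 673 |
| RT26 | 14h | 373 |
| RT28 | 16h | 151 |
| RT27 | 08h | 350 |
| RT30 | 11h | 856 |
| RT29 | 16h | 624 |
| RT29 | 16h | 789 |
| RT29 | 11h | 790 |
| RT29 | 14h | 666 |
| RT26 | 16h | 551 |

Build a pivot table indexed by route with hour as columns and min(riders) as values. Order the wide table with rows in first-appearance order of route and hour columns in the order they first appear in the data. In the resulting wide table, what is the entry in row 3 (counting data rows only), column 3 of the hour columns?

479

With rows in first-appearance order of route, row 3 is route=RT30. hour columns in first-appearance order: 11h, 08h, 14h, 16h; column 3 is 14h.
Long rows with route=RT30, hour=14h: min(602, 479, 596) = 479.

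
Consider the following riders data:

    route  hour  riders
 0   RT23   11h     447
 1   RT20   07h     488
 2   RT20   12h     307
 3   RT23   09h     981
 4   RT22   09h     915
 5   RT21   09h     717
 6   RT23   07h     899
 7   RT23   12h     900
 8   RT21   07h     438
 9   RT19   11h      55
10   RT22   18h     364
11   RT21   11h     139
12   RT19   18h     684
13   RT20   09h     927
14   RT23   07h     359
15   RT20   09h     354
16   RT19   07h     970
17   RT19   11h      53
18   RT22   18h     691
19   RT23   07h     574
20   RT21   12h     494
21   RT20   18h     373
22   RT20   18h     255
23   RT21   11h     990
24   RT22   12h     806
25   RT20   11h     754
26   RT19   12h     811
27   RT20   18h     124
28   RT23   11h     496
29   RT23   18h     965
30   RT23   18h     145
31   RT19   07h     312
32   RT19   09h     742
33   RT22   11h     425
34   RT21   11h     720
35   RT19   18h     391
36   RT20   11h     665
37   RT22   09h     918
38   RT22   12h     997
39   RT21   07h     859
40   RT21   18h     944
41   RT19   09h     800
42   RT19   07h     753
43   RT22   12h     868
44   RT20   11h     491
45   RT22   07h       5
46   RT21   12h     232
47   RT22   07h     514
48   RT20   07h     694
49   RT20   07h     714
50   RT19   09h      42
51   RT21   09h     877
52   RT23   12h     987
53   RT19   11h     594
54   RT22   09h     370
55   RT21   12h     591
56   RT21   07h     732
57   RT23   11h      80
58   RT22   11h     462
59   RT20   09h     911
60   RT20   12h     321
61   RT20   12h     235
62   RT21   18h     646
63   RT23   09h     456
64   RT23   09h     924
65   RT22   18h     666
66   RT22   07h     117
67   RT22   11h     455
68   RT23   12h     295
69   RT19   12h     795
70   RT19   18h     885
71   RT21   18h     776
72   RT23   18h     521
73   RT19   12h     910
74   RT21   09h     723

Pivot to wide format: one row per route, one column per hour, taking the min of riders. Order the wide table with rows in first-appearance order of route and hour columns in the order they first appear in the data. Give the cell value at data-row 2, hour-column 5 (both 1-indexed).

With rows in first-appearance order of route, row 2 is route=RT20. hour columns in first-appearance order: 11h, 07h, 12h, 09h, 18h; column 5 is 18h.
Long rows with route=RT20, hour=18h: min(373, 255, 124) = 124.

124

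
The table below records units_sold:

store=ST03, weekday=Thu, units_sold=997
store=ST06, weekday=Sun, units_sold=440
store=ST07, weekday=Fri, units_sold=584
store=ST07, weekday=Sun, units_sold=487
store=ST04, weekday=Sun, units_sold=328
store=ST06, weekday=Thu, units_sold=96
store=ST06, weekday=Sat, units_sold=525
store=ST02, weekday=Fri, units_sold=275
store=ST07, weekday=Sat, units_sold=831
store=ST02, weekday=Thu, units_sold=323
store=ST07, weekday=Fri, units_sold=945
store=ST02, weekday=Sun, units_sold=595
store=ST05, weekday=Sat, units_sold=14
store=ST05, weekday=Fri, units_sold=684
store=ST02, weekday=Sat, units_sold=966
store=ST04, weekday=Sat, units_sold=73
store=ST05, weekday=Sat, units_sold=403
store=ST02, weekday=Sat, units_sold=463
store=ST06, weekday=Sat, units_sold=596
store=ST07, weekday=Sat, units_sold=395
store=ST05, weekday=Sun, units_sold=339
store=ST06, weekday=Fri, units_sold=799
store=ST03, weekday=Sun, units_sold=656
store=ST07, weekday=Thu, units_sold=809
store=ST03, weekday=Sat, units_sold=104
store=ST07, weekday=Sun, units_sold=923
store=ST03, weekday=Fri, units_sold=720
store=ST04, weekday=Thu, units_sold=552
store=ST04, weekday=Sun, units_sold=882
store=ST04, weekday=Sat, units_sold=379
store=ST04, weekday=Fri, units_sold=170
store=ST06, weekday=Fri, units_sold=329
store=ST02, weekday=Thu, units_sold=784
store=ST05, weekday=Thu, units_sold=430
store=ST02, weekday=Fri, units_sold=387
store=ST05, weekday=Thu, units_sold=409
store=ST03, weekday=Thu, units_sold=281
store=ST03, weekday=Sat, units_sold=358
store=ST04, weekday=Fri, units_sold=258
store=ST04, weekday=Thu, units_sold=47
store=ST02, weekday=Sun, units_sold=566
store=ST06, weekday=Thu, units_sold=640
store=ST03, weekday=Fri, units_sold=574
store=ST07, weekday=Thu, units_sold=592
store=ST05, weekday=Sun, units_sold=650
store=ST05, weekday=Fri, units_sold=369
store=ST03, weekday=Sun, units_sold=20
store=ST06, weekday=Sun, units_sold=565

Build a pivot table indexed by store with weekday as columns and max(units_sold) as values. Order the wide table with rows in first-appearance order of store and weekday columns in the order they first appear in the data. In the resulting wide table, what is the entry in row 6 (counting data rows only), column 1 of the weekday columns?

430

With rows in first-appearance order of store, row 6 is store=ST05. weekday columns in first-appearance order: Thu, Sun, Fri, Sat; column 1 is Thu.
Long rows with store=ST05, weekday=Thu: max(430, 409) = 430.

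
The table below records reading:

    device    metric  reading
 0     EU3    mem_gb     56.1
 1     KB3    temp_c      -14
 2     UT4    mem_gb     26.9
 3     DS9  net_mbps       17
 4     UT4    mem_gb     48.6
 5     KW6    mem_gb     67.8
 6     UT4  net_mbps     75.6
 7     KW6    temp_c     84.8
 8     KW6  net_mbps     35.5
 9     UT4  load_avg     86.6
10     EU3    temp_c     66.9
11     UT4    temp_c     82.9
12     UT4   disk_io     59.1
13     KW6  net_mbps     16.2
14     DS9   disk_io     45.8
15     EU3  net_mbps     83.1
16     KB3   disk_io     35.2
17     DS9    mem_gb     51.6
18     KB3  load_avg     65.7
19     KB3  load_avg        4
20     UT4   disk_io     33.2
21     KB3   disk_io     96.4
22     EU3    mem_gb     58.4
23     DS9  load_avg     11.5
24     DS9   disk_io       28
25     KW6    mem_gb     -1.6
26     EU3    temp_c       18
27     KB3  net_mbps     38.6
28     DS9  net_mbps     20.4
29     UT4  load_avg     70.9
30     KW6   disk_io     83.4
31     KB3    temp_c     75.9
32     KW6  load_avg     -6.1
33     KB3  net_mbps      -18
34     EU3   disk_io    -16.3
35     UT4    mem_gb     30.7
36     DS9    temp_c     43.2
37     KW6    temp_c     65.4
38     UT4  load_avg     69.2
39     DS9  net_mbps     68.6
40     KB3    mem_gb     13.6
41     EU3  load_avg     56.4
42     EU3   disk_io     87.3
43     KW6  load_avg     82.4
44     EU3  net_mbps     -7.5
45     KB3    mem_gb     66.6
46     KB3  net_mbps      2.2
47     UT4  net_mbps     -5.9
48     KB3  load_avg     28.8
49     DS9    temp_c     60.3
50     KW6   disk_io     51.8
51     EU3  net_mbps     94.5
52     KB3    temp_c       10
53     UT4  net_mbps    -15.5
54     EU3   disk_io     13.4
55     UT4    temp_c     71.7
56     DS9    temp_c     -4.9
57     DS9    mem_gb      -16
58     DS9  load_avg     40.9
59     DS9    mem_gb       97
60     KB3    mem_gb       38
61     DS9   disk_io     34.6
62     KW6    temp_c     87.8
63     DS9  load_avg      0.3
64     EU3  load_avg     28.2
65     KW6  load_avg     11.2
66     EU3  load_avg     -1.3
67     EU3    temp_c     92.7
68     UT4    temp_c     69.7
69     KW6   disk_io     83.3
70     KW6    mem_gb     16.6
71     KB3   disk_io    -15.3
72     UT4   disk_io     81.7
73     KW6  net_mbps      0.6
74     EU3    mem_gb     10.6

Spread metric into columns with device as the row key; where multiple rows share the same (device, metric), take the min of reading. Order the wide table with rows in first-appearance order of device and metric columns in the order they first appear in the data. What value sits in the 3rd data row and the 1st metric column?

26.9

With rows in first-appearance order of device, row 3 is device=UT4. metric columns in first-appearance order: mem_gb, temp_c, net_mbps, load_avg, disk_io; column 1 is mem_gb.
Long rows with device=UT4, metric=mem_gb: min(26.9, 48.6, 30.7) = 26.9.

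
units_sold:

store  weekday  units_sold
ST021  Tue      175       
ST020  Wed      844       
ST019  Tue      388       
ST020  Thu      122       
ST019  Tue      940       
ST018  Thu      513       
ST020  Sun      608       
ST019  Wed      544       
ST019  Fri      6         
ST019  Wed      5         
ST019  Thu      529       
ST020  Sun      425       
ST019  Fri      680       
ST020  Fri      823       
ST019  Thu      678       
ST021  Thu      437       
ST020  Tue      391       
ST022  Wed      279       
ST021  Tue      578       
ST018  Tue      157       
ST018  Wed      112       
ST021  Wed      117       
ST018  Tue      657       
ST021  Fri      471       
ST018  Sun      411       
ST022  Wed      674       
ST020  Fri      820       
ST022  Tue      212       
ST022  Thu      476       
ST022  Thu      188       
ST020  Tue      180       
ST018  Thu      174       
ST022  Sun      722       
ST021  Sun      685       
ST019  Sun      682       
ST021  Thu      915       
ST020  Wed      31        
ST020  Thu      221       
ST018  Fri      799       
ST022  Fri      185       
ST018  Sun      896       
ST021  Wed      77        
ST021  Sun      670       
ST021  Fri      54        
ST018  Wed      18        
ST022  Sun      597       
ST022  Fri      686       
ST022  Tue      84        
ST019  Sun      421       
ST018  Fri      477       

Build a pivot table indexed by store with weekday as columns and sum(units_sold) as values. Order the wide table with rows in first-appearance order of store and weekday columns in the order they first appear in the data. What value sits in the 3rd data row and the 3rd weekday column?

1207

With rows in first-appearance order of store, row 3 is store=ST019. weekday columns in first-appearance order: Tue, Wed, Thu, Sun, Fri; column 3 is Thu.
Long rows with store=ST019, weekday=Thu: 529 + 678 = 1207.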